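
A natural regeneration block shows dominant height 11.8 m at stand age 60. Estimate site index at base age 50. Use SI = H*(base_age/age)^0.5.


Formula: SI = H_dom * (base_age / age)^0.5
Age ratio = 50 / 60 = 0.83333
sqrt(age_ratio) = 0.91287
SI = 11.8 * 0.91287 = 10.8 m

10.8


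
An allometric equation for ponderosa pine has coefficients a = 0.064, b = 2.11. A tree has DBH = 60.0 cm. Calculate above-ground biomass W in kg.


Formula: W = a * DBH^b  (allometric power law)
DBH^b = 60.0^2.11 = 5648.0579
W = 0.064 * 5648.0579 = 361.5 kg

361.5


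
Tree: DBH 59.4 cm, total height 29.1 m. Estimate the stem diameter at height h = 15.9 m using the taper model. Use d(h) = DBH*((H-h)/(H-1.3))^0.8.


Taper: d(h) = DBH * ((H - h) / (H - 1.3))^0.8
Numerator = H - h = 29.1 - 15.9 = 13.2 m
Denominator = H - 1.3 = 29.1 - 1.3 = 27.8 m
Ratio = 13.2 / 27.8 = 0.47482
d = 59.4 * 0.47482^0.8 = 32.7 cm

32.7


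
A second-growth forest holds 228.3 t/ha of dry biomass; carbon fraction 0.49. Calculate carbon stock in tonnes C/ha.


Formula: Carbon Stock = Biomass * Carbon Fraction
C = 228.3 t/ha * 0.49
C = 111.9 t C/ha

111.9


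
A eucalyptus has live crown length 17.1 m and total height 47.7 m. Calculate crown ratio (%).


Formula: Crown Ratio = (Crown Length / Total Height) * 100
CR = (17.1 m / 47.7 m) * 100
CR = 0.3585 * 100 = 35.8%

35.8


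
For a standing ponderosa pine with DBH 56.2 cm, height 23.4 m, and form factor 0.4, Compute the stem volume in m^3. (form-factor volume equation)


Formula: V = pi * (DBH/200)^2 * H * ff
Radius = DBH/200 = 56.2/200 = 0.281 m
Radius^2 = 0.281^2 = 0.078961 m^2
V = pi * 0.078961 * 23.4 * 0.4
V = 2.322 m^3

2.322


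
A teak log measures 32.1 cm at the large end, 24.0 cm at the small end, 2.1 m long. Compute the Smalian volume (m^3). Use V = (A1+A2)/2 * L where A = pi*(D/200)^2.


Smalian: V = (A1 + A2)/2 * L,  A = pi*(D/200)^2
A1 = pi*(32.1/200)^2 = 0.080928 m^2
A2 = pi*(24.0/200)^2 = 0.045239 m^2
V = (0.080928+0.045239)/2*2.1 = 0.1325 m^3

0.1325


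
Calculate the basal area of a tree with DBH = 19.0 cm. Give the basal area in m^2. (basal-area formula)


Formula: BA = pi * (DBH/2)^2 / 10000  (cm^2 to m^2)
Radius = DBH/2 = 19.0/2 = 9.5 cm
BA = pi * 9.5^2 / 10000
   = 283.5287 cm^2 / 10000
   = 0.0284 m^2

0.0284


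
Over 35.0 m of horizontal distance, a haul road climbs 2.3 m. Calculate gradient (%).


Formula: Gradient = rise / run * 100
Gradient = 2.3 / 35.0 * 100 = 6.6%

6.6


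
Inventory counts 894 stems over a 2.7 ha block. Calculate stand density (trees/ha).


Formula: Stand Density = N_trees / Area_ha
Density = 894 trees / 2.7 ha
Density = 331 trees/ha

331


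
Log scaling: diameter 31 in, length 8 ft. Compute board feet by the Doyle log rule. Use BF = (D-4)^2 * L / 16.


Doyle: BF = (D - 4)^2 * L / 16
Adjusted diameter = 31 - 4 = 27 in
(D-4)^2 = 27^2 = 729
BF = 729 * 8 / 16 = 365 BF

365


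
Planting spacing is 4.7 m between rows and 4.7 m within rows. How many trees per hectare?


Formula: TPH = 10000 m^2/ha / (spacing_x * spacing_y)
Area per tree = 4.7 m * 4.7 m = 22.09 m^2
TPH = 10000 / 22.09 = 453 trees/ha

453


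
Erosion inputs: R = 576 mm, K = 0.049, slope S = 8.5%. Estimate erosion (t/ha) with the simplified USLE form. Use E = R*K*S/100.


Formula: E = R * K * S / 100  (simplified USLE)
R * K = 576 * 0.049 = 28.224
E = 28.224 * 8.5 / 100 = 2.4 t/ha

2.4


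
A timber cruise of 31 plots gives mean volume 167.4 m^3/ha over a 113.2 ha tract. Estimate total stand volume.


Formula: Total Volume = Mean Volume per ha * Total Area
Total Volume = 167.4 m^3/ha * 113.2 ha
Total Volume = 18950 m^3

18950


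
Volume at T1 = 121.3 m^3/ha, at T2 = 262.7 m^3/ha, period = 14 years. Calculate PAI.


Formula: PAI = (V_T2 - V_T1) / (T2 - T1)
Volume increment = 262.7 - 121.3 = 141.4 m^3/ha
PAI = 141.4 / 14 = 10.1 m^3/ha/year

10.1


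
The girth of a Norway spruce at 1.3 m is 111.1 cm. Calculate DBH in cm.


Formula: DBH = C / pi
DBH = 111.1 / pi
pi = 3.14159...
DBH = 35.4 cm

35.4


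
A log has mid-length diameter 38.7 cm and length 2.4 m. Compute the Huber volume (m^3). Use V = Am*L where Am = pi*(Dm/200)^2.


Huber: V = Am * L,  Am = pi*(Dm/200)^2
Am = pi*(38.7/200)^2 = 0.117628 m^2
V = 0.117628*2.4 = 0.2823 m^3

0.2823


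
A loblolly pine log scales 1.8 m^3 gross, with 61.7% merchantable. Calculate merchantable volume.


Formula: MV = V_total * (merchantable_pct / 100)
Merchantable fraction = 61.7% / 100 = 0.617
MV = 1.8 m^3 * 0.617 = 1.111 m^3

1.111


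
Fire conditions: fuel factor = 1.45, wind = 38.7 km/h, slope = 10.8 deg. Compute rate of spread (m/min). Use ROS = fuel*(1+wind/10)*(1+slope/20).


Formula: ROS = fuel * (1 + wind/10) * (1 + slope/20)
Wind factor = 1 + 38.7/10 = 4.87
Slope factor = 1 + 10.8/20 = 1.54
ROS = 1.45 * 4.87 * 1.54 = 10.87 m/min

10.87


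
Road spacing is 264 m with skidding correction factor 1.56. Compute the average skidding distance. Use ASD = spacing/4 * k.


Formula: ASD = (spacing / 4) * correction
Uncorrected distance = spacing / 4 = 264 / 4 = 66 m
ASD = 66 * 1.56 = 103 m

103


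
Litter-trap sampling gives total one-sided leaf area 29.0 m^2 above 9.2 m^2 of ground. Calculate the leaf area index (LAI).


Formula: LAI = total leaf area / ground area  (dimensionless)
LAI = 29.0 m^2 / 9.2 m^2
LAI = 3.15

3.15


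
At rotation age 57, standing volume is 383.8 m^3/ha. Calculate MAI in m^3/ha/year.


Formula: MAI = Total Volume / Stand Age
MAI = 383.8 m^3/ha / 57 years
MAI = 6.73 m^3/ha/year

6.73


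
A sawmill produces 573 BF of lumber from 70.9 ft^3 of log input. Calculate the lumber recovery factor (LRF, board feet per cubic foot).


Formula: LRF = Lumber Output (BF) / Log Input (ft^3)
LRF = 573 BF / 70.9 ft^3
LRF = 8.08 BF/ft^3

8.08


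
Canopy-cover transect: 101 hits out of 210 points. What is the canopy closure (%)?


Formula: Canopy closure = covered points / total points * 100
Closure = 101 / 210 * 100
Closure = 0.481 * 100 = 48.1%

48.1


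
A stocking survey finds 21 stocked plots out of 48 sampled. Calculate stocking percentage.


Formula: Stocking % = stocked plots / total plots * 100
Stocking = 21 / 48 * 100
Stocking = 0.4375 * 100 = 43.8%

43.8


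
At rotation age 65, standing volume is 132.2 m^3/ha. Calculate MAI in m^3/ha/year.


Formula: MAI = Total Volume / Stand Age
MAI = 132.2 m^3/ha / 65 years
MAI = 2.03 m^3/ha/year

2.03


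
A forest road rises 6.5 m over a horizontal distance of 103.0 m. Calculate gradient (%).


Formula: Gradient = rise / run * 100
Gradient = 6.5 / 103.0 * 100 = 6.3%

6.3


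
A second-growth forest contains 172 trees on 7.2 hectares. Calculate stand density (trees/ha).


Formula: Stand Density = N_trees / Area_ha
Density = 172 trees / 7.2 ha
Density = 24 trees/ha

24


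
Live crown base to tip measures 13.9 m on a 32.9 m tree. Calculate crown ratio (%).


Formula: Crown Ratio = (Crown Length / Total Height) * 100
CR = (13.9 m / 32.9 m) * 100
CR = 0.4225 * 100 = 42.2%

42.2


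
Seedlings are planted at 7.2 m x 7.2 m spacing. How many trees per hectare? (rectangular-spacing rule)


Formula: TPH = 10000 m^2/ha / (spacing_x * spacing_y)
Area per tree = 7.2 m * 7.2 m = 51.84 m^2
TPH = 10000 / 51.84 = 193 trees/ha

193


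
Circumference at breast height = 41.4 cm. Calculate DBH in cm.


Formula: DBH = C / pi
DBH = 41.4 / pi
pi = 3.14159...
DBH = 13.2 cm

13.2


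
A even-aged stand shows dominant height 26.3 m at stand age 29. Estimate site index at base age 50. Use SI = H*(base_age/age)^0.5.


Formula: SI = H_dom * (base_age / age)^0.5
Age ratio = 50 / 29 = 1.72414
sqrt(age_ratio) = 1.31306
SI = 26.3 * 1.31306 = 34.5 m

34.5


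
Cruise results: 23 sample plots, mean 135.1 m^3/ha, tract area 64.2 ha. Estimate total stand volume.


Formula: Total Volume = Mean Volume per ha * Total Area
Total Volume = 135.1 m^3/ha * 64.2 ha
Total Volume = 8673 m^3

8673


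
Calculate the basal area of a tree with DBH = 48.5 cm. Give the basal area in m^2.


Formula: BA = pi * (DBH/2)^2 / 10000  (cm^2 to m^2)
Radius = DBH/2 = 48.5/2 = 24.25 cm
BA = pi * 24.25^2 / 10000
   = 1847.4528 cm^2 / 10000
   = 0.1847 m^2

0.1847


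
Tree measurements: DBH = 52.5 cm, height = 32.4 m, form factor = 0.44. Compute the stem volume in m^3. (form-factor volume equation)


Formula: V = pi * (DBH/200)^2 * H * ff
Radius = DBH/200 = 52.5/200 = 0.2625 m
Radius^2 = 0.2625^2 = 0.06890625 m^2
V = pi * 0.06890625 * 32.4 * 0.44
V = 3.086 m^3

3.086


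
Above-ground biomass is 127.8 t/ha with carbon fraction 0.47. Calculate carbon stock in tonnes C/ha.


Formula: Carbon Stock = Biomass * Carbon Fraction
C = 127.8 t/ha * 0.47
C = 60.1 t C/ha

60.1


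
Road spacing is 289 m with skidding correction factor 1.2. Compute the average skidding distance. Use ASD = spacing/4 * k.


Formula: ASD = (spacing / 4) * correction
Uncorrected distance = spacing / 4 = 289 / 4 = 72.25 m
ASD = 72.25 * 1.2 = 87 m

87


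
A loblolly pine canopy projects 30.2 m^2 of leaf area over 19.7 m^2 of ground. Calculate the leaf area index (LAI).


Formula: LAI = total leaf area / ground area  (dimensionless)
LAI = 30.2 m^2 / 19.7 m^2
LAI = 1.53

1.53


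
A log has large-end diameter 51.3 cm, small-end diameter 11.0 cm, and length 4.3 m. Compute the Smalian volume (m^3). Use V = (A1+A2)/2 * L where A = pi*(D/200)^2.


Smalian: V = (A1 + A2)/2 * L,  A = pi*(D/200)^2
A1 = pi*(51.3/200)^2 = 0.206692 m^2
A2 = pi*(11.0/200)^2 = 0.009503 m^2
V = (0.206692+0.009503)/2*4.3 = 0.4648 m^3

0.4648


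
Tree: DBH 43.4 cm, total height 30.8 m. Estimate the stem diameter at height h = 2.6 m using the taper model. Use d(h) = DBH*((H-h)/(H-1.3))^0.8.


Taper: d(h) = DBH * ((H - h) / (H - 1.3))^0.8
Numerator = H - h = 30.8 - 2.6 = 28.2 m
Denominator = H - 1.3 = 30.8 - 1.3 = 29.5 m
Ratio = 28.2 / 29.5 = 0.95593
d = 43.4 * 0.95593^0.8 = 41.9 cm

41.9


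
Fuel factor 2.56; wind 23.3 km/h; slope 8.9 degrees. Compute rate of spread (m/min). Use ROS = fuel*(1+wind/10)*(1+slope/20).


Formula: ROS = fuel * (1 + wind/10) * (1 + slope/20)
Wind factor = 1 + 23.3/10 = 3.33
Slope factor = 1 + 8.9/20 = 1.445
ROS = 2.56 * 3.33 * 1.445 = 12.32 m/min

12.32


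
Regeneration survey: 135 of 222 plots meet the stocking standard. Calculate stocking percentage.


Formula: Stocking % = stocked plots / total plots * 100
Stocking = 135 / 222 * 100
Stocking = 0.6081 * 100 = 60.8%

60.8


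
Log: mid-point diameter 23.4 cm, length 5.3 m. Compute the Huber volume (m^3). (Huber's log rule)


Huber: V = Am * L,  Am = pi*(Dm/200)^2
Am = pi*(23.4/200)^2 = 0.043005 m^2
V = 0.043005*5.3 = 0.2279 m^3

0.2279


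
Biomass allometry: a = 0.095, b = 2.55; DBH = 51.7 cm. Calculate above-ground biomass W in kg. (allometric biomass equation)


Formula: W = a * DBH^b  (allometric power law)
DBH^b = 51.7^2.55 = 23409.9715
W = 0.095 * 23409.9715 = 2223.9 kg

2223.9


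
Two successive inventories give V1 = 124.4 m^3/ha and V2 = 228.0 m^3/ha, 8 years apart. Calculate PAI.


Formula: PAI = (V_T2 - V_T1) / (T2 - T1)
Volume increment = 228.0 - 124.4 = 103.6 m^3/ha
PAI = 103.6 / 8 = 12.95 m^3/ha/year

12.95


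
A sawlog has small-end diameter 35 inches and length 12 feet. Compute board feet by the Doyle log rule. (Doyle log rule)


Doyle: BF = (D - 4)^2 * L / 16
Adjusted diameter = 35 - 4 = 31 in
(D-4)^2 = 31^2 = 961
BF = 961 * 12 / 16 = 721 BF

721


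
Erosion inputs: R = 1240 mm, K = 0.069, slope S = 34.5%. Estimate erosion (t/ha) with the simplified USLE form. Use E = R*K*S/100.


Formula: E = R * K * S / 100  (simplified USLE)
R * K = 1240 * 0.069 = 85.56
E = 85.56 * 34.5 / 100 = 29.52 t/ha

29.52


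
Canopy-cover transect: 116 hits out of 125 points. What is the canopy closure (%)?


Formula: Canopy closure = covered points / total points * 100
Closure = 116 / 125 * 100
Closure = 0.928 * 100 = 92.8%

92.8


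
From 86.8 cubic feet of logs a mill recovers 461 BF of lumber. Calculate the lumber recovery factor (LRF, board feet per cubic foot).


Formula: LRF = Lumber Output (BF) / Log Input (ft^3)
LRF = 461 BF / 86.8 ft^3
LRF = 5.31 BF/ft^3

5.31


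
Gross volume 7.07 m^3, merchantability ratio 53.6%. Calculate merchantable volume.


Formula: MV = V_total * (merchantable_pct / 100)
Merchantable fraction = 53.6% / 100 = 0.536
MV = 7.07 m^3 * 0.536 = 3.79 m^3

3.79


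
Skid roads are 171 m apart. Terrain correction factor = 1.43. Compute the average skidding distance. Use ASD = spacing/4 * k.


Formula: ASD = (spacing / 4) * correction
Uncorrected distance = spacing / 4 = 171 / 4 = 42.75 m
ASD = 42.75 * 1.43 = 61 m

61


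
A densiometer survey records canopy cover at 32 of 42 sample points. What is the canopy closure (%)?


Formula: Canopy closure = covered points / total points * 100
Closure = 32 / 42 * 100
Closure = 0.7619 * 100 = 76.2%

76.2


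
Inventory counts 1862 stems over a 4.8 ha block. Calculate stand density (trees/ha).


Formula: Stand Density = N_trees / Area_ha
Density = 1862 trees / 4.8 ha
Density = 388 trees/ha

388


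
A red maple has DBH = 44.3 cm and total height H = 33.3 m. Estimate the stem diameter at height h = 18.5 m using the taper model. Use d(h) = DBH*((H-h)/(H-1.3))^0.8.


Taper: d(h) = DBH * ((H - h) / (H - 1.3))^0.8
Numerator = H - h = 33.3 - 18.5 = 14.8 m
Denominator = H - 1.3 = 33.3 - 1.3 = 32.0 m
Ratio = 14.8 / 32.0 = 0.4625
d = 44.3 * 0.4625^0.8 = 23.9 cm

23.9


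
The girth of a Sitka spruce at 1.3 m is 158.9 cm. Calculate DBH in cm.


Formula: DBH = C / pi
DBH = 158.9 / pi
pi = 3.14159...
DBH = 50.6 cm

50.6


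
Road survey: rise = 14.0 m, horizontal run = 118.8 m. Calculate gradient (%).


Formula: Gradient = rise / run * 100
Gradient = 14.0 / 118.8 * 100 = 11.8%

11.8


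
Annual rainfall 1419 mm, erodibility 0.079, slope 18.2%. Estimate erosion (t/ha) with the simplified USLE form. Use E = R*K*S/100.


Formula: E = R * K * S / 100  (simplified USLE)
R * K = 1419 * 0.079 = 112.101
E = 112.101 * 18.2 / 100 = 20.4 t/ha

20.4


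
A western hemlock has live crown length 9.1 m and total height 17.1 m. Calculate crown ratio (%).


Formula: Crown Ratio = (Crown Length / Total Height) * 100
CR = (9.1 m / 17.1 m) * 100
CR = 0.5322 * 100 = 53.2%

53.2


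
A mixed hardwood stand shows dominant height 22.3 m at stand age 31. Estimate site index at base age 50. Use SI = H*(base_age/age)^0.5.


Formula: SI = H_dom * (base_age / age)^0.5
Age ratio = 50 / 31 = 1.6129
sqrt(age_ratio) = 1.27
SI = 22.3 * 1.27 = 28.3 m

28.3


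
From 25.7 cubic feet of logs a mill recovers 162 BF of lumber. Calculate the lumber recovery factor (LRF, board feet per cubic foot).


Formula: LRF = Lumber Output (BF) / Log Input (ft^3)
LRF = 162 BF / 25.7 ft^3
LRF = 6.3 BF/ft^3

6.3


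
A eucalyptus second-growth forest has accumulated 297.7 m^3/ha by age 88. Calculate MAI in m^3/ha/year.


Formula: MAI = Total Volume / Stand Age
MAI = 297.7 m^3/ha / 88 years
MAI = 3.38 m^3/ha/year

3.38


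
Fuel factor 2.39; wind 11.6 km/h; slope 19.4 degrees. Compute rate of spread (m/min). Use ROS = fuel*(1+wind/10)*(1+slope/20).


Formula: ROS = fuel * (1 + wind/10) * (1 + slope/20)
Wind factor = 1 + 11.6/10 = 2.16
Slope factor = 1 + 19.4/20 = 1.97
ROS = 2.39 * 2.16 * 1.97 = 10.17 m/min

10.17


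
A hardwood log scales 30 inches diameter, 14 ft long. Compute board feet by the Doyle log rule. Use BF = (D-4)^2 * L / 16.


Doyle: BF = (D - 4)^2 * L / 16
Adjusted diameter = 30 - 4 = 26 in
(D-4)^2 = 26^2 = 676
BF = 676 * 14 / 16 = 592 BF

592


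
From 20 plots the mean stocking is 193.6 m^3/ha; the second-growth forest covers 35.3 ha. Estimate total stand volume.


Formula: Total Volume = Mean Volume per ha * Total Area
Total Volume = 193.6 m^3/ha * 35.3 ha
Total Volume = 6834 m^3

6834


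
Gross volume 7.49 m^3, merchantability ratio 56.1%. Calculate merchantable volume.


Formula: MV = V_total * (merchantable_pct / 100)
Merchantable fraction = 56.1% / 100 = 0.561
MV = 7.49 m^3 * 0.561 = 4.202 m^3

4.202


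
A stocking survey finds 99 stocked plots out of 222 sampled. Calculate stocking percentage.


Formula: Stocking % = stocked plots / total plots * 100
Stocking = 99 / 222 * 100
Stocking = 0.4459 * 100 = 44.6%

44.6


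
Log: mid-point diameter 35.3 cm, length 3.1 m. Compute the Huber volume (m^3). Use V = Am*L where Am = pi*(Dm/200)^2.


Huber: V = Am * L,  Am = pi*(Dm/200)^2
Am = pi*(35.3/200)^2 = 0.097868 m^2
V = 0.097868*3.1 = 0.3034 m^3

0.3034


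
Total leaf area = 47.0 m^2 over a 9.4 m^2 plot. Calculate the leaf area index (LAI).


Formula: LAI = total leaf area / ground area  (dimensionless)
LAI = 47.0 m^2 / 9.4 m^2
LAI = 5.0

5.0


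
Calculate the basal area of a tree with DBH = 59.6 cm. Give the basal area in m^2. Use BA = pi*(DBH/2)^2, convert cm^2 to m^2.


Formula: BA = pi * (DBH/2)^2 / 10000  (cm^2 to m^2)
Radius = DBH/2 = 59.6/2 = 29.8 cm
BA = pi * 29.8^2 / 10000
   = 2789.8599 cm^2 / 10000
   = 0.279 m^2

0.279


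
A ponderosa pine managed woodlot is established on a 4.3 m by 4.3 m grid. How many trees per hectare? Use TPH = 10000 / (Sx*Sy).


Formula: TPH = 10000 m^2/ha / (spacing_x * spacing_y)
Area per tree = 4.3 m * 4.3 m = 18.49 m^2
TPH = 10000 / 18.49 = 541 trees/ha

541


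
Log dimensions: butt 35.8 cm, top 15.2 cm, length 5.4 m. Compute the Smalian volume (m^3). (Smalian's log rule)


Smalian: V = (A1 + A2)/2 * L,  A = pi*(D/200)^2
A1 = pi*(35.8/200)^2 = 0.10066 m^2
A2 = pi*(15.2/200)^2 = 0.018146 m^2
V = (0.10066+0.018146)/2*5.4 = 0.3208 m^3

0.3208


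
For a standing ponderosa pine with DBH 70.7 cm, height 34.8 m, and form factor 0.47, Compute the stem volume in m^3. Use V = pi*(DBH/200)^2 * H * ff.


Formula: V = pi * (DBH/200)^2 * H * ff
Radius = DBH/200 = 70.7/200 = 0.3535 m
Radius^2 = 0.3535^2 = 0.12496225 m^2
V = pi * 0.12496225 * 34.8 * 0.47
V = 6.421 m^3

6.421


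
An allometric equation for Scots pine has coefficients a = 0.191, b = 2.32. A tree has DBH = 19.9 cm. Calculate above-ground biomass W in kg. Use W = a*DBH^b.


Formula: W = a * DBH^b  (allometric power law)
DBH^b = 19.9^2.32 = 1031.1911
W = 0.191 * 1031.1911 = 197.0 kg

197.0


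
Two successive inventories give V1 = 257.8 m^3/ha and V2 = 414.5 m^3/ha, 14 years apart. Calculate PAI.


Formula: PAI = (V_T2 - V_T1) / (T2 - T1)
Volume increment = 414.5 - 257.8 = 156.7 m^3/ha
PAI = 156.7 / 14 = 11.19 m^3/ha/year

11.19


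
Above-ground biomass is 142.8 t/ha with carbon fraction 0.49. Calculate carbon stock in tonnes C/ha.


Formula: Carbon Stock = Biomass * Carbon Fraction
C = 142.8 t/ha * 0.49
C = 70.0 t C/ha

70.0


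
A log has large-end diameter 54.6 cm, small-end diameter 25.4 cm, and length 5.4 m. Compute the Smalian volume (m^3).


Smalian: V = (A1 + A2)/2 * L,  A = pi*(D/200)^2
A1 = pi*(54.6/200)^2 = 0.23414 m^2
A2 = pi*(25.4/200)^2 = 0.050671 m^2
V = (0.23414+0.050671)/2*5.4 = 0.769 m^3

0.769


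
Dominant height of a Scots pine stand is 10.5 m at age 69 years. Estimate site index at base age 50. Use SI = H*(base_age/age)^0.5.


Formula: SI = H_dom * (base_age / age)^0.5
Age ratio = 50 / 69 = 0.72464
sqrt(age_ratio) = 0.85126
SI = 10.5 * 0.85126 = 8.9 m

8.9


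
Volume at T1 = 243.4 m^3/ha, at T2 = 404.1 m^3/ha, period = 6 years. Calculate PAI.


Formula: PAI = (V_T2 - V_T1) / (T2 - T1)
Volume increment = 404.1 - 243.4 = 160.7 m^3/ha
PAI = 160.7 / 6 = 26.78 m^3/ha/year

26.78


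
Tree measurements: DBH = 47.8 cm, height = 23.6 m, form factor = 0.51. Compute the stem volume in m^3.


Formula: V = pi * (DBH/200)^2 * H * ff
Radius = DBH/200 = 47.8/200 = 0.239 m
Radius^2 = 0.239^2 = 0.057121 m^2
V = pi * 0.057121 * 23.6 * 0.51
V = 2.16 m^3

2.16


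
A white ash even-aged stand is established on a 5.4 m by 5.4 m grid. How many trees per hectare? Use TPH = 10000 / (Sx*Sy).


Formula: TPH = 10000 m^2/ha / (spacing_x * spacing_y)
Area per tree = 5.4 m * 5.4 m = 29.16 m^2
TPH = 10000 / 29.16 = 343 trees/ha

343


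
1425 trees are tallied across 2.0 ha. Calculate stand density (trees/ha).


Formula: Stand Density = N_trees / Area_ha
Density = 1425 trees / 2.0 ha
Density = 713 trees/ha

713


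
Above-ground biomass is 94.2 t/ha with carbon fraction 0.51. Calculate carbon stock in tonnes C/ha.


Formula: Carbon Stock = Biomass * Carbon Fraction
C = 94.2 t/ha * 0.51
C = 48.0 t C/ha

48.0


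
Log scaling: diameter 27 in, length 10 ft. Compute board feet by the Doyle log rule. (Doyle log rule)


Doyle: BF = (D - 4)^2 * L / 16
Adjusted diameter = 27 - 4 = 23 in
(D-4)^2 = 23^2 = 529
BF = 529 * 10 / 16 = 331 BF

331


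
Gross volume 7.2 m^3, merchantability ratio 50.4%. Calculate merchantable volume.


Formula: MV = V_total * (merchantable_pct / 100)
Merchantable fraction = 50.4% / 100 = 0.504
MV = 7.2 m^3 * 0.504 = 3.629 m^3

3.629


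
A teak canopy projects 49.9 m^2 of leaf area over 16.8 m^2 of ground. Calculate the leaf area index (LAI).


Formula: LAI = total leaf area / ground area  (dimensionless)
LAI = 49.9 m^2 / 16.8 m^2
LAI = 2.97

2.97


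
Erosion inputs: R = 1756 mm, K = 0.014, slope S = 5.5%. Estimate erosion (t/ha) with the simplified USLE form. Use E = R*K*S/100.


Formula: E = R * K * S / 100  (simplified USLE)
R * K = 1756 * 0.014 = 24.584
E = 24.584 * 5.5 / 100 = 1.35 t/ha

1.35


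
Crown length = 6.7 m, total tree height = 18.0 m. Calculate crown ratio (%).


Formula: Crown Ratio = (Crown Length / Total Height) * 100
CR = (6.7 m / 18.0 m) * 100
CR = 0.3722 * 100 = 37.2%

37.2


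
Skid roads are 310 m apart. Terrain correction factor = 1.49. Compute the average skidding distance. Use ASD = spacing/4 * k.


Formula: ASD = (spacing / 4) * correction
Uncorrected distance = spacing / 4 = 310 / 4 = 77.5 m
ASD = 77.5 * 1.49 = 115 m

115


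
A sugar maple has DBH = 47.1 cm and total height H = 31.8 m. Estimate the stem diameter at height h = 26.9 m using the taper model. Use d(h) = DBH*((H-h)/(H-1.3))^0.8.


Taper: d(h) = DBH * ((H - h) / (H - 1.3))^0.8
Numerator = H - h = 31.8 - 26.9 = 4.9 m
Denominator = H - 1.3 = 31.8 - 1.3 = 30.5 m
Ratio = 4.9 / 30.5 = 0.16066
d = 47.1 * 0.16066^0.8 = 10.9 cm

10.9


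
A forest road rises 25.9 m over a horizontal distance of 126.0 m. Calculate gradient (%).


Formula: Gradient = rise / run * 100
Gradient = 25.9 / 126.0 * 100 = 20.6%

20.6


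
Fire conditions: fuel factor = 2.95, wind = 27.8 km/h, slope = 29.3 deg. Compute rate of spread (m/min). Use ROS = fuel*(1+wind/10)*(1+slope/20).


Formula: ROS = fuel * (1 + wind/10) * (1 + slope/20)
Wind factor = 1 + 27.8/10 = 3.78
Slope factor = 1 + 29.3/20 = 2.465
ROS = 2.95 * 3.78 * 2.465 = 27.49 m/min

27.49


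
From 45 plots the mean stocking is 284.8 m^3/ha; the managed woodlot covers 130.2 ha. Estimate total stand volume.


Formula: Total Volume = Mean Volume per ha * Total Area
Total Volume = 284.8 m^3/ha * 130.2 ha
Total Volume = 37081 m^3

37081


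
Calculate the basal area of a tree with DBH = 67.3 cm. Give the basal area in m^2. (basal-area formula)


Formula: BA = pi * (DBH/2)^2 / 10000  (cm^2 to m^2)
Radius = DBH/2 = 67.3/2 = 33.65 cm
BA = pi * 33.65^2 / 10000
   = 3557.296 cm^2 / 10000
   = 0.3557 m^2

0.3557


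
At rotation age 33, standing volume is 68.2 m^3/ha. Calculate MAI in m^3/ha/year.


Formula: MAI = Total Volume / Stand Age
MAI = 68.2 m^3/ha / 33 years
MAI = 2.07 m^3/ha/year

2.07


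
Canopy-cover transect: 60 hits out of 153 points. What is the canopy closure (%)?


Formula: Canopy closure = covered points / total points * 100
Closure = 60 / 153 * 100
Closure = 0.3922 * 100 = 39.2%

39.2


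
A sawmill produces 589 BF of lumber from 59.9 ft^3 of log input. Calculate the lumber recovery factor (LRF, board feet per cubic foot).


Formula: LRF = Lumber Output (BF) / Log Input (ft^3)
LRF = 589 BF / 59.9 ft^3
LRF = 9.83 BF/ft^3

9.83


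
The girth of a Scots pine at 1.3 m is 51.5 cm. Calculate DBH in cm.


Formula: DBH = C / pi
DBH = 51.5 / pi
pi = 3.14159...
DBH = 16.4 cm

16.4


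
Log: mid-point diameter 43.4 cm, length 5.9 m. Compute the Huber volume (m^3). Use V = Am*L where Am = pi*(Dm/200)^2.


Huber: V = Am * L,  Am = pi*(Dm/200)^2
Am = pi*(43.4/200)^2 = 0.147934 m^2
V = 0.147934*5.9 = 0.8728 m^3

0.8728


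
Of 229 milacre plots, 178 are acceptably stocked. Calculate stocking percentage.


Formula: Stocking % = stocked plots / total plots * 100
Stocking = 178 / 229 * 100
Stocking = 0.7773 * 100 = 77.7%

77.7


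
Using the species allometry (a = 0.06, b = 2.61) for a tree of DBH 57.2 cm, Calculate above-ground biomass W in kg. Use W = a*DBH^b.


Formula: W = a * DBH^b  (allometric power law)
DBH^b = 57.2^2.61 = 38619.2322
W = 0.06 * 38619.2322 = 2317.2 kg

2317.2


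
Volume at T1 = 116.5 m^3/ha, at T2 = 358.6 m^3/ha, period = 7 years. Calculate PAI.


Formula: PAI = (V_T2 - V_T1) / (T2 - T1)
Volume increment = 358.6 - 116.5 = 242.1 m^3/ha
PAI = 242.1 / 7 = 34.59 m^3/ha/year

34.59


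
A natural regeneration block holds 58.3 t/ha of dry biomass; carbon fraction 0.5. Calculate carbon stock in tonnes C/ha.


Formula: Carbon Stock = Biomass * Carbon Fraction
C = 58.3 t/ha * 0.5
C = 29.2 t C/ha

29.2


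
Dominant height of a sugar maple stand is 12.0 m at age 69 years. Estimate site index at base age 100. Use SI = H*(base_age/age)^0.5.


Formula: SI = H_dom * (base_age / age)^0.5
Age ratio = 100 / 69 = 1.44928
sqrt(age_ratio) = 1.20386
SI = 12.0 * 1.20386 = 14.4 m

14.4


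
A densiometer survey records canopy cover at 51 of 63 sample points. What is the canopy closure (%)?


Formula: Canopy closure = covered points / total points * 100
Closure = 51 / 63 * 100
Closure = 0.8095 * 100 = 81.0%

81.0


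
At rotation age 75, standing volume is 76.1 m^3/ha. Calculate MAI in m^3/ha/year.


Formula: MAI = Total Volume / Stand Age
MAI = 76.1 m^3/ha / 75 years
MAI = 1.01 m^3/ha/year

1.01


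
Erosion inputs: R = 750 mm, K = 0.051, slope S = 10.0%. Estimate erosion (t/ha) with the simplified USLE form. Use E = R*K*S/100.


Formula: E = R * K * S / 100  (simplified USLE)
R * K = 750 * 0.051 = 38.25
E = 38.25 * 10.0 / 100 = 3.83 t/ha

3.83


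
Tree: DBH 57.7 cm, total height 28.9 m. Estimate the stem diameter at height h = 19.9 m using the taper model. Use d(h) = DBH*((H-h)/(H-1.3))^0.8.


Taper: d(h) = DBH * ((H - h) / (H - 1.3))^0.8
Numerator = H - h = 28.9 - 19.9 = 9.0 m
Denominator = H - 1.3 = 28.9 - 1.3 = 27.6 m
Ratio = 9.0 / 27.6 = 0.32609
d = 57.7 * 0.32609^0.8 = 23.5 cm

23.5


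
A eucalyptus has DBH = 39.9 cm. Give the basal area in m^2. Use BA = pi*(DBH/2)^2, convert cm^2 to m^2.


Formula: BA = pi * (DBH/2)^2 / 10000  (cm^2 to m^2)
Radius = DBH/2 = 39.9/2 = 19.95 cm
BA = pi * 19.95^2 / 10000
   = 1250.3617 cm^2 / 10000
   = 0.125 m^2

0.125


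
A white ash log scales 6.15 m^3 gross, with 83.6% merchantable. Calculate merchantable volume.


Formula: MV = V_total * (merchantable_pct / 100)
Merchantable fraction = 83.6% / 100 = 0.836
MV = 6.15 m^3 * 0.836 = 5.141 m^3

5.141


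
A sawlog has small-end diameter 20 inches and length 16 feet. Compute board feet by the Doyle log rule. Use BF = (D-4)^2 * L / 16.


Doyle: BF = (D - 4)^2 * L / 16
Adjusted diameter = 20 - 4 = 16 in
(D-4)^2 = 16^2 = 256
BF = 256 * 16 / 16 = 256 BF

256


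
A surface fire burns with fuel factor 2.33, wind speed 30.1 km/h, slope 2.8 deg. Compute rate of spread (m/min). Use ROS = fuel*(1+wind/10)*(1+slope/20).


Formula: ROS = fuel * (1 + wind/10) * (1 + slope/20)
Wind factor = 1 + 30.1/10 = 4.01
Slope factor = 1 + 2.8/20 = 1.14
ROS = 2.33 * 4.01 * 1.14 = 10.65 m/min

10.65


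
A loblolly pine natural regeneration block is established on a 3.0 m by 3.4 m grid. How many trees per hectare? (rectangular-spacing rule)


Formula: TPH = 10000 m^2/ha / (spacing_x * spacing_y)
Area per tree = 3.0 m * 3.4 m = 10.2 m^2
TPH = 10000 / 10.2 = 980 trees/ha

980


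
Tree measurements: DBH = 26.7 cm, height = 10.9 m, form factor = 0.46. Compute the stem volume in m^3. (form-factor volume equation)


Formula: V = pi * (DBH/200)^2 * H * ff
Radius = DBH/200 = 26.7/200 = 0.1335 m
Radius^2 = 0.1335^2 = 0.01782225 m^2
V = pi * 0.01782225 * 10.9 * 0.46
V = 0.281 m^3

0.281


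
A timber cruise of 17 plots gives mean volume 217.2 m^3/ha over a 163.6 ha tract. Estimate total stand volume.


Formula: Total Volume = Mean Volume per ha * Total Area
Total Volume = 217.2 m^3/ha * 163.6 ha
Total Volume = 35534 m^3

35534


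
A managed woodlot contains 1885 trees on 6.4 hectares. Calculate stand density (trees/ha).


Formula: Stand Density = N_trees / Area_ha
Density = 1885 trees / 6.4 ha
Density = 295 trees/ha

295


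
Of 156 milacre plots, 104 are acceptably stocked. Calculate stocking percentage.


Formula: Stocking % = stocked plots / total plots * 100
Stocking = 104 / 156 * 100
Stocking = 0.6667 * 100 = 66.7%

66.7


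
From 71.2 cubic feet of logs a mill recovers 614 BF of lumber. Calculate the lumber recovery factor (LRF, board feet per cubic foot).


Formula: LRF = Lumber Output (BF) / Log Input (ft^3)
LRF = 614 BF / 71.2 ft^3
LRF = 8.62 BF/ft^3

8.62


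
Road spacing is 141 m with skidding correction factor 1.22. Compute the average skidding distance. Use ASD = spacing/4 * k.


Formula: ASD = (spacing / 4) * correction
Uncorrected distance = spacing / 4 = 141 / 4 = 35.25 m
ASD = 35.25 * 1.22 = 43 m

43


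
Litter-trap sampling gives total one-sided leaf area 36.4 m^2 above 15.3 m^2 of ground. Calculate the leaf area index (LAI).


Formula: LAI = total leaf area / ground area  (dimensionless)
LAI = 36.4 m^2 / 15.3 m^2
LAI = 2.38

2.38


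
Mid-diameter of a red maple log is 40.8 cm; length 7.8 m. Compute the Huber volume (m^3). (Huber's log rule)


Huber: V = Am * L,  Am = pi*(Dm/200)^2
Am = pi*(40.8/200)^2 = 0.130741 m^2
V = 0.130741*7.8 = 1.0198 m^3

1.0198


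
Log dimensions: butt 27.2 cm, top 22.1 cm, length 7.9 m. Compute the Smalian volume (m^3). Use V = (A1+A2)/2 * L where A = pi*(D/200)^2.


Smalian: V = (A1 + A2)/2 * L,  A = pi*(D/200)^2
A1 = pi*(27.2/200)^2 = 0.058107 m^2
A2 = pi*(22.1/200)^2 = 0.03836 m^2
V = (0.058107+0.03836)/2*7.9 = 0.381 m^3

0.381


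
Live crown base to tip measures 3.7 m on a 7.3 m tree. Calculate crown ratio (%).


Formula: Crown Ratio = (Crown Length / Total Height) * 100
CR = (3.7 m / 7.3 m) * 100
CR = 0.5068 * 100 = 50.7%

50.7


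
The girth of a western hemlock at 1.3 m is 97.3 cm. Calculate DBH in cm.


Formula: DBH = C / pi
DBH = 97.3 / pi
pi = 3.14159...
DBH = 31.0 cm

31.0


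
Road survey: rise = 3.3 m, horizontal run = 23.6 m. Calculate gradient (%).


Formula: Gradient = rise / run * 100
Gradient = 3.3 / 23.6 * 100 = 14.0%

14.0


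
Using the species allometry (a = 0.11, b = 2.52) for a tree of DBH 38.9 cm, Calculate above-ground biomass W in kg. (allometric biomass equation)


Formula: W = a * DBH^b  (allometric power law)
DBH^b = 38.9^2.52 = 10154.8379
W = 0.11 * 10154.8379 = 1117.0 kg

1117.0


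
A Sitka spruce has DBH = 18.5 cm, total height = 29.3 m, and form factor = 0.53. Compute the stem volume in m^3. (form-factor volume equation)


Formula: V = pi * (DBH/200)^2 * H * ff
Radius = DBH/200 = 18.5/200 = 0.0925 m
Radius^2 = 0.0925^2 = 0.00855625 m^2
V = pi * 0.00855625 * 29.3 * 0.53
V = 0.417 m^3

0.417


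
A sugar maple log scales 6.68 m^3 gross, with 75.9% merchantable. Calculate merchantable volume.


Formula: MV = V_total * (merchantable_pct / 100)
Merchantable fraction = 75.9% / 100 = 0.759
MV = 6.68 m^3 * 0.759 = 5.07 m^3

5.07


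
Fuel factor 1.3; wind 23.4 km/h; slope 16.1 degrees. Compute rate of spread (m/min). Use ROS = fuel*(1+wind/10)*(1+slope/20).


Formula: ROS = fuel * (1 + wind/10) * (1 + slope/20)
Wind factor = 1 + 23.4/10 = 3.34
Slope factor = 1 + 16.1/20 = 1.805
ROS = 1.3 * 3.34 * 1.805 = 7.84 m/min

7.84


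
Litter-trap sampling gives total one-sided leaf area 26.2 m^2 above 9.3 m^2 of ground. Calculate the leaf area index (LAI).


Formula: LAI = total leaf area / ground area  (dimensionless)
LAI = 26.2 m^2 / 9.3 m^2
LAI = 2.82

2.82


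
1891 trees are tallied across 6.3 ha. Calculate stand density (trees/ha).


Formula: Stand Density = N_trees / Area_ha
Density = 1891 trees / 6.3 ha
Density = 300 trees/ha

300


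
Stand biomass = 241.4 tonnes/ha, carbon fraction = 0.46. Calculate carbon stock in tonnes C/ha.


Formula: Carbon Stock = Biomass * Carbon Fraction
C = 241.4 t/ha * 0.46
C = 111.0 t C/ha

111.0


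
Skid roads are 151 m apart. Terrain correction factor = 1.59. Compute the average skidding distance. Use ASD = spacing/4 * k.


Formula: ASD = (spacing / 4) * correction
Uncorrected distance = spacing / 4 = 151 / 4 = 37.75 m
ASD = 37.75 * 1.59 = 60 m

60


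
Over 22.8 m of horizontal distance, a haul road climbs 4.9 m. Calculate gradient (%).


Formula: Gradient = rise / run * 100
Gradient = 4.9 / 22.8 * 100 = 21.5%

21.5


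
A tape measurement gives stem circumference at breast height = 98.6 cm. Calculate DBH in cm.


Formula: DBH = C / pi
DBH = 98.6 / pi
pi = 3.14159...
DBH = 31.4 cm

31.4


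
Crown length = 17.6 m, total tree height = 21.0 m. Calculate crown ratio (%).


Formula: Crown Ratio = (Crown Length / Total Height) * 100
CR = (17.6 m / 21.0 m) * 100
CR = 0.8381 * 100 = 83.8%

83.8


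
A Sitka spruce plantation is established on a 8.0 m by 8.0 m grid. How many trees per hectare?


Formula: TPH = 10000 m^2/ha / (spacing_x * spacing_y)
Area per tree = 8.0 m * 8.0 m = 64.0 m^2
TPH = 10000 / 64.0 = 156 trees/ha

156


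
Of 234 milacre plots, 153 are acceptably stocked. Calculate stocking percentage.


Formula: Stocking % = stocked plots / total plots * 100
Stocking = 153 / 234 * 100
Stocking = 0.6538 * 100 = 65.4%

65.4


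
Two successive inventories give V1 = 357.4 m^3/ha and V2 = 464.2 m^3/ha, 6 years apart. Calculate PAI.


Formula: PAI = (V_T2 - V_T1) / (T2 - T1)
Volume increment = 464.2 - 357.4 = 106.8 m^3/ha
PAI = 106.8 / 6 = 17.8 m^3/ha/year

17.8


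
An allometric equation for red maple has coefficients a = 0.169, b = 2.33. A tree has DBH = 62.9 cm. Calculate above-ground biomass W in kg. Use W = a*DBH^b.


Formula: W = a * DBH^b  (allometric power law)
DBH^b = 62.9^2.33 = 15518.7238
W = 0.169 * 15518.7238 = 2622.7 kg

2622.7


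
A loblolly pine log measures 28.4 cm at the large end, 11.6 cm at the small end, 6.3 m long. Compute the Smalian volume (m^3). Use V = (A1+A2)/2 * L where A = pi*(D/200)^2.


Smalian: V = (A1 + A2)/2 * L,  A = pi*(D/200)^2
A1 = pi*(28.4/200)^2 = 0.063347 m^2
A2 = pi*(11.6/200)^2 = 0.010568 m^2
V = (0.063347+0.010568)/2*6.3 = 0.2328 m^3

0.2328


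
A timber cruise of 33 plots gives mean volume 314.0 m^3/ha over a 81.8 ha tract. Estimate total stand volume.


Formula: Total Volume = Mean Volume per ha * Total Area
Total Volume = 314.0 m^3/ha * 81.8 ha
Total Volume = 25685 m^3

25685


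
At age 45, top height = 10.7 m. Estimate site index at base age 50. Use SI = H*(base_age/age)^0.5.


Formula: SI = H_dom * (base_age / age)^0.5
Age ratio = 50 / 45 = 1.11111
sqrt(age_ratio) = 1.05409
SI = 10.7 * 1.05409 = 11.3 m

11.3


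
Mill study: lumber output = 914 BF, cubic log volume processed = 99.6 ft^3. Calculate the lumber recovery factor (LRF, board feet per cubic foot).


Formula: LRF = Lumber Output (BF) / Log Input (ft^3)
LRF = 914 BF / 99.6 ft^3
LRF = 9.18 BF/ft^3

9.18


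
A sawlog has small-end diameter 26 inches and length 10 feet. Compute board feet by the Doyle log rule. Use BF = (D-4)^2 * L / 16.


Doyle: BF = (D - 4)^2 * L / 16
Adjusted diameter = 26 - 4 = 22 in
(D-4)^2 = 22^2 = 484
BF = 484 * 10 / 16 = 303 BF

303


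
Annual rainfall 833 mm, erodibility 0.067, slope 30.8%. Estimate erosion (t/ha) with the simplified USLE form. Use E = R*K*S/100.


Formula: E = R * K * S / 100  (simplified USLE)
R * K = 833 * 0.067 = 55.811
E = 55.811 * 30.8 / 100 = 17.19 t/ha

17.19


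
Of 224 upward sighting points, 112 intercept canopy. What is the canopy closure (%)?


Formula: Canopy closure = covered points / total points * 100
Closure = 112 / 224 * 100
Closure = 0.5 * 100 = 50.0%

50.0


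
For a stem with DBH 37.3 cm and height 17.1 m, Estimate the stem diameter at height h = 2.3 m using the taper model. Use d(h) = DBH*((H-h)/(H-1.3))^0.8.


Taper: d(h) = DBH * ((H - h) / (H - 1.3))^0.8
Numerator = H - h = 17.1 - 2.3 = 14.8 m
Denominator = H - 1.3 = 17.1 - 1.3 = 15.8 m
Ratio = 14.8 / 15.8 = 0.93671
d = 37.3 * 0.93671^0.8 = 35.4 cm

35.4


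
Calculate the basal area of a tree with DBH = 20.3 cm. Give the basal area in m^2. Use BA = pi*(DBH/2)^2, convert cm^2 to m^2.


Formula: BA = pi * (DBH/2)^2 / 10000  (cm^2 to m^2)
Radius = DBH/2 = 20.3/2 = 10.15 cm
BA = pi * 10.15^2 / 10000
   = 323.6547 cm^2 / 10000
   = 0.0324 m^2

0.0324


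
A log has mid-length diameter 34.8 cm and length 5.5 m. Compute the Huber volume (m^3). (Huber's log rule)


Huber: V = Am * L,  Am = pi*(Dm/200)^2
Am = pi*(34.8/200)^2 = 0.095115 m^2
V = 0.095115*5.5 = 0.5231 m^3

0.5231


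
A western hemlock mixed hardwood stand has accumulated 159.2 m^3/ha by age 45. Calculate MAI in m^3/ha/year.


Formula: MAI = Total Volume / Stand Age
MAI = 159.2 m^3/ha / 45 years
MAI = 3.54 m^3/ha/year

3.54


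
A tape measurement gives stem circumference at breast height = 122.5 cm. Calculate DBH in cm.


Formula: DBH = C / pi
DBH = 122.5 / pi
pi = 3.14159...
DBH = 39.0 cm

39.0


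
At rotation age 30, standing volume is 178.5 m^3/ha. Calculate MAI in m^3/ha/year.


Formula: MAI = Total Volume / Stand Age
MAI = 178.5 m^3/ha / 30 years
MAI = 5.95 m^3/ha/year

5.95


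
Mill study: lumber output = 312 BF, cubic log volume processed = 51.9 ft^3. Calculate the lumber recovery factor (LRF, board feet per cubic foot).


Formula: LRF = Lumber Output (BF) / Log Input (ft^3)
LRF = 312 BF / 51.9 ft^3
LRF = 6.01 BF/ft^3

6.01


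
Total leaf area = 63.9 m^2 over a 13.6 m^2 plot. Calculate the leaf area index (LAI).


Formula: LAI = total leaf area / ground area  (dimensionless)
LAI = 63.9 m^2 / 13.6 m^2
LAI = 4.7

4.7


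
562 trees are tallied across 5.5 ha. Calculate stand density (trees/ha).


Formula: Stand Density = N_trees / Area_ha
Density = 562 trees / 5.5 ha
Density = 102 trees/ha

102


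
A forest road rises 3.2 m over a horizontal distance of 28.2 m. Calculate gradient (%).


Formula: Gradient = rise / run * 100
Gradient = 3.2 / 28.2 * 100 = 11.3%

11.3


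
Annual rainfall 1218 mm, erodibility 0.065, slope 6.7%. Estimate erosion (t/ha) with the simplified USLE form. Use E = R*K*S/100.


Formula: E = R * K * S / 100  (simplified USLE)
R * K = 1218 * 0.065 = 79.17
E = 79.17 * 6.7 / 100 = 5.3 t/ha

5.3


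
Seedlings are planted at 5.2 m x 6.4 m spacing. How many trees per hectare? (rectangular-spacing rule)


Formula: TPH = 10000 m^2/ha / (spacing_x * spacing_y)
Area per tree = 5.2 m * 6.4 m = 33.28 m^2
TPH = 10000 / 33.28 = 300 trees/ha

300


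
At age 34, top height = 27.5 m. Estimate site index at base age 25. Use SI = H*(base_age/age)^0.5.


Formula: SI = H_dom * (base_age / age)^0.5
Age ratio = 25 / 34 = 0.73529
sqrt(age_ratio) = 0.85749
SI = 27.5 * 0.85749 = 23.6 m

23.6


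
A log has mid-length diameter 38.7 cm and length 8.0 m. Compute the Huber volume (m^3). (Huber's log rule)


Huber: V = Am * L,  Am = pi*(Dm/200)^2
Am = pi*(38.7/200)^2 = 0.117628 m^2
V = 0.117628*8.0 = 0.941 m^3

0.941


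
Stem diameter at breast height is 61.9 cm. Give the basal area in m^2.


Formula: BA = pi * (DBH/2)^2 / 10000  (cm^2 to m^2)
Radius = DBH/2 = 61.9/2 = 30.95 cm
BA = pi * 30.95^2 / 10000
   = 3009.3395 cm^2 / 10000
   = 0.3009 m^2

0.3009
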